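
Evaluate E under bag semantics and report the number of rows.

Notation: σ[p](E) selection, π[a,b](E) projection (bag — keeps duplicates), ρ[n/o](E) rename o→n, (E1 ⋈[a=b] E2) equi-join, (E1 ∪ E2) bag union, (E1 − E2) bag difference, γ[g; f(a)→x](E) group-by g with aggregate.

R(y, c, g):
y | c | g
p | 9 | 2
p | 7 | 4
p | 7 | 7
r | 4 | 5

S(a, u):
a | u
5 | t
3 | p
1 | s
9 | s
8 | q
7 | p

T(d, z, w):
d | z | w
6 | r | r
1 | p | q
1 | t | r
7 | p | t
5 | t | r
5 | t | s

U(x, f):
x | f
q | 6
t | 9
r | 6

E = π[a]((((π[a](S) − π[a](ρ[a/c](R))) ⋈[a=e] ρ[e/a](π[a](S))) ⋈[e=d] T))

Row counts bottom-up:
  S → 6
  π[a](S) → 6
  R → 4
  ρ[a/c](R) → 4
  π[a](ρ[a/c](R)) → 4
  (π[a](S) − π[a](ρ[a/c](R))) → 4
  S → 6
  π[a](S) → 6
  ρ[e/a](π[a](S)) → 6
  ((π[a](S) − π[a](ρ[a/c](R))) ⋈[a=e] ρ[e/a](π[a](S))) → 4
  T → 6
  (((π[a](S) − π[a](ρ[a/c](R))) ⋈[a=e] ρ[e/a](π[a](S))) ⋈[e=d] T) → 4
  π[a]((((π[a](S) − π[a](ρ[a/c](R))) ⋈[a=e] ρ[e/a](π[a](S))) ⋈[e=d] T)) → 4

|E| = 4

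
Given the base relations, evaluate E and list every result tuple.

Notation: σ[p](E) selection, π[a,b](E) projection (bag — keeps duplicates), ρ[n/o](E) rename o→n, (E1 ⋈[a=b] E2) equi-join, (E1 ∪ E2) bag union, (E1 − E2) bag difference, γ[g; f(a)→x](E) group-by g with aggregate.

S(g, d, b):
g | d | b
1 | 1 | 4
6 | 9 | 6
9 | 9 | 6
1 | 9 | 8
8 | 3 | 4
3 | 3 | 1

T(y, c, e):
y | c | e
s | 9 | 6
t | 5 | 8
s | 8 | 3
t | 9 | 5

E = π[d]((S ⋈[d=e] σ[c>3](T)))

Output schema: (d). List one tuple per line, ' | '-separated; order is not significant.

Per-node cardinality:
  S → 6
  T → 4
  σ[c>3](T) → 4
  (S ⋈[d=e] σ[c>3](T)) → 2
  π[d]((S ⋈[d=e] σ[c>3](T))) → 2

== RESULT ==
d
3
3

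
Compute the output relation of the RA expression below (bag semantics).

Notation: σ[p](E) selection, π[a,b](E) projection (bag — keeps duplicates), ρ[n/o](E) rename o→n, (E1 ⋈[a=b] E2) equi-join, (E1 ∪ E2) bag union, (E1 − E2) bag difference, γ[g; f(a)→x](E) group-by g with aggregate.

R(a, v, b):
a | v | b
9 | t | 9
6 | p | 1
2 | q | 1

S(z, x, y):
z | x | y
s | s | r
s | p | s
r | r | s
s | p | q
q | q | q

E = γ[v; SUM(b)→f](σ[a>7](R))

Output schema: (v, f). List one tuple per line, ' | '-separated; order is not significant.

Subexpression sizes:
  R → 3
  σ[a>7](R) → 1
  γ[v; SUM(b)→f](σ[a>7](R)) → 1

== RESULT ==
v | f
t | 9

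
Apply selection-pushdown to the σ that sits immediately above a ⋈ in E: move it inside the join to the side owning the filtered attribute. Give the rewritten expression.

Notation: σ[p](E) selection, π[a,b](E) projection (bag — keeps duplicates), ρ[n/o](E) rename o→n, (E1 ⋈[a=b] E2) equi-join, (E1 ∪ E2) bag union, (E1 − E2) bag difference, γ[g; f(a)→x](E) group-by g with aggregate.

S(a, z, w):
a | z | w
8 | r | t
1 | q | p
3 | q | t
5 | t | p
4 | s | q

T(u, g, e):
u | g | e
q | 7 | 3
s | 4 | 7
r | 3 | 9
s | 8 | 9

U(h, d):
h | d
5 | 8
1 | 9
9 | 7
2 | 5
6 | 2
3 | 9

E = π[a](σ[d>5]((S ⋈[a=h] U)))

σ filters on d, owned by the right side.
E' = π[a]((S ⋈[a=h] σ[d>5](U)))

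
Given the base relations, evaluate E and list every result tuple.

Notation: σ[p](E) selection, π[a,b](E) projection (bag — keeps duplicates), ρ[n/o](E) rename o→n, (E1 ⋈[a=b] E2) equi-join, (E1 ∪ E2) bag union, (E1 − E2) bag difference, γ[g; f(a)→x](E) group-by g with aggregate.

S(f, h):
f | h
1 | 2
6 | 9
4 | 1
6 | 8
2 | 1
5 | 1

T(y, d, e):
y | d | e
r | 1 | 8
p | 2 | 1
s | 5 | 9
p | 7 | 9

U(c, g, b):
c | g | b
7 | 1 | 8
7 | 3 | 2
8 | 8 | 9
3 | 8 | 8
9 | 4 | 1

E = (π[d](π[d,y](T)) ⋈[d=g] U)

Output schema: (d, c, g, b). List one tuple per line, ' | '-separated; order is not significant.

Subexpression sizes:
  T → 4
  π[d,y](T) → 4
  π[d](π[d,y](T)) → 4
  U → 5
  (π[d](π[d,y](T)) ⋈[d=g] U) → 1

== RESULT ==
d | c | g | b
1 | 7 | 1 | 8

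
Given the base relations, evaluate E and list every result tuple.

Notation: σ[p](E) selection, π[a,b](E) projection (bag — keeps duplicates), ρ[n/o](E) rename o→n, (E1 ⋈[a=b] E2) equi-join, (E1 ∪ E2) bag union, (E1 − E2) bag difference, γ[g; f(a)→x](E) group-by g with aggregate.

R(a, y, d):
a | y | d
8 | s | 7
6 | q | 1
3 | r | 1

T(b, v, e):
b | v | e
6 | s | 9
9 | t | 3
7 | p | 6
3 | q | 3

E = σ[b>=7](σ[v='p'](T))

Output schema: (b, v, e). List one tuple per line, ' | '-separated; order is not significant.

Row counts bottom-up:
  T → 4
  σ[v='p'](T) → 1
  σ[b>=7](σ[v='p'](T)) → 1

== RESULT ==
b | v | e
7 | p | 6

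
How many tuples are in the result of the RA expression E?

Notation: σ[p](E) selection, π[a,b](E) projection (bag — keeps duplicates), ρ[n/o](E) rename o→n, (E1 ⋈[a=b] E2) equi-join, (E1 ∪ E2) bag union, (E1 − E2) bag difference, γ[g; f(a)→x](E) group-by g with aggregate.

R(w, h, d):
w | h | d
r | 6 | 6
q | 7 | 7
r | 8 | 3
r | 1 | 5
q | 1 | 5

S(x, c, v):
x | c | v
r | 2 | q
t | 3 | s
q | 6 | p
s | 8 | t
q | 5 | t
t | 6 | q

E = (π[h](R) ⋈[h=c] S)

Subexpression sizes:
  R → 5
  π[h](R) → 5
  S → 6
  (π[h](R) ⋈[h=c] S) → 3

|E| = 3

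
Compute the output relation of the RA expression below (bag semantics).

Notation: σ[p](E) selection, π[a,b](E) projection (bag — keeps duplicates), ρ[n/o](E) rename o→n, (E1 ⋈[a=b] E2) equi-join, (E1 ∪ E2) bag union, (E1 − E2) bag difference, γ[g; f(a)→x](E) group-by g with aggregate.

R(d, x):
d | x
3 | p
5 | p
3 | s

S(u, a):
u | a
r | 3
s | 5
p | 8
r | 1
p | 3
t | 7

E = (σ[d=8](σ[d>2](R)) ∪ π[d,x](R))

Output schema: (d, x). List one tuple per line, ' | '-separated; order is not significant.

Stepwise |·|:
  R → 3
  σ[d>2](R) → 3
  σ[d=8](σ[d>2](R)) → 0
  R → 3
  π[d,x](R) → 3
  (σ[d=8](σ[d>2](R)) ∪ π[d,x](R)) → 3

== RESULT ==
d | x
3 | p
3 | s
5 | p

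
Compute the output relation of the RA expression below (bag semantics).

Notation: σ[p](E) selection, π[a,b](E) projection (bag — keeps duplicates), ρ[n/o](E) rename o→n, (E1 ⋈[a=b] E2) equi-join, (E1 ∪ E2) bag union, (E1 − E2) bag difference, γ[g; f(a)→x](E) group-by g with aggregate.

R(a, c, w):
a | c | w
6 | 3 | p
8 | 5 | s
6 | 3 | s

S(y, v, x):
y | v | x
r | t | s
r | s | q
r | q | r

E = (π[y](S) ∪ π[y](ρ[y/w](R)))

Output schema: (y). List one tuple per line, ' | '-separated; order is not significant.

Per-node cardinality:
  S → 3
  π[y](S) → 3
  R → 3
  ρ[y/w](R) → 3
  π[y](ρ[y/w](R)) → 3
  (π[y](S) ∪ π[y](ρ[y/w](R))) → 6

== RESULT ==
y
p
r
r
r
s
s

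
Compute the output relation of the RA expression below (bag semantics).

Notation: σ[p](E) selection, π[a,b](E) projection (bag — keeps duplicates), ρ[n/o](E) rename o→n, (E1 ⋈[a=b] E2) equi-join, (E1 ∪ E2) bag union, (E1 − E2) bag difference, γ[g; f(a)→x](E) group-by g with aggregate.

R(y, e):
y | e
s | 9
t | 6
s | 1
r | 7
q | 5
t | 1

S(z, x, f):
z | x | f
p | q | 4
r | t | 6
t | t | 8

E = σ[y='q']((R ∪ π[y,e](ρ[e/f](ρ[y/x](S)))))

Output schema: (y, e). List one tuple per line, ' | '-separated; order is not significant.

Subexpression sizes:
  R → 6
  S → 3
  ρ[y/x](S) → 3
  ρ[e/f](ρ[y/x](S)) → 3
  π[y,e](ρ[e/f](ρ[y/x](S))) → 3
  (R ∪ π[y,e](ρ[e/f](ρ[y/x](S)))) → 9
  σ[y='q']((R ∪ π[y,e](ρ[e/f](ρ[y/x](S))))) → 2

== RESULT ==
y | e
q | 4
q | 5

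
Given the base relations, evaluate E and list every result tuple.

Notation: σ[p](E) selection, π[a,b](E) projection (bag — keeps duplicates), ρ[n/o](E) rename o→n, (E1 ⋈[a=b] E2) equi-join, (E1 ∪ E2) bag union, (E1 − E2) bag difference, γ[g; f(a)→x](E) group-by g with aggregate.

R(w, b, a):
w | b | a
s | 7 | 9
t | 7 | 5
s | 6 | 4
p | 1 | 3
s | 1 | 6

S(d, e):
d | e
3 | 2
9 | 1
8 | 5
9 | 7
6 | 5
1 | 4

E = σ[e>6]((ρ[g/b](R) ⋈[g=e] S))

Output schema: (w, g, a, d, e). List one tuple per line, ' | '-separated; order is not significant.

Stepwise |·|:
  R → 5
  ρ[g/b](R) → 5
  S → 6
  (ρ[g/b](R) ⋈[g=e] S) → 4
  σ[e>6]((ρ[g/b](R) ⋈[g=e] S)) → 2

== RESULT ==
w | g | a | d | e
s | 7 | 9 | 9 | 7
t | 7 | 5 | 9 | 7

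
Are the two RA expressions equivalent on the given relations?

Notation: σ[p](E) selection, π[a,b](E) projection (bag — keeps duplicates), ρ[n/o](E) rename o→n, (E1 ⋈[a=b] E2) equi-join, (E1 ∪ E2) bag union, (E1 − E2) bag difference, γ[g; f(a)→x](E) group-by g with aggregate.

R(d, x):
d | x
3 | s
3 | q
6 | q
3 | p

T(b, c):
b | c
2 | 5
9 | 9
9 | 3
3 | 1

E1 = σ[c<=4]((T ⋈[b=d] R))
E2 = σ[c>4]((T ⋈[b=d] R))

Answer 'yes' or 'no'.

E1 subexpression sizes:
  T → 4
  R → 4
  (T ⋈[b=d] R) → 3
  σ[c<=4]((T ⋈[b=d] R)) → 3
E2 subexpression sizes:
  T → 4
  R → 4
  (T ⋈[b=d] R) → 3
  σ[c>4]((T ⋈[b=d] R)) → 0

E1 result:
b | c | d | x
3 | 1 | 3 | p
3 | 1 | 3 | q
3 | 1 | 3 | s
E2 result:
b | c | d | x
(0 rows)
Witness: (3, 1, 3, 'p') appears 1× in E1 but 0× in E2.

no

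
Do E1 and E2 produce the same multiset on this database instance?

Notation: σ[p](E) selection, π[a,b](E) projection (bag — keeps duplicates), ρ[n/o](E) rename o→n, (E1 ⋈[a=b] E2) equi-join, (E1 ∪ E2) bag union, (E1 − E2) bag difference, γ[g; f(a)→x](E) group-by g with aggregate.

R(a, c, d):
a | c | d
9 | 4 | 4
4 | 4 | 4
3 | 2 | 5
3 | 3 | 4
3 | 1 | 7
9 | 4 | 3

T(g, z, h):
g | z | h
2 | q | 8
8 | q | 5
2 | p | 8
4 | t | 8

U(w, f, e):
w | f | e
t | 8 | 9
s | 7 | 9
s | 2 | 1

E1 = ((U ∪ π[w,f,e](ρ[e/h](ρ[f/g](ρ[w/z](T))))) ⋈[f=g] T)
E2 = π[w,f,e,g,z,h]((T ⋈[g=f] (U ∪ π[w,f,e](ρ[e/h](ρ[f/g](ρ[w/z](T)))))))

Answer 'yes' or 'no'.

E1 per-node cardinality:
  U → 3
  T → 4
  ρ[w/z](T) → 4
  ρ[f/g](ρ[w/z](T)) → 4
  ρ[e/h](ρ[f/g](ρ[w/z](T))) → 4
  π[w,f,e](ρ[e/h](ρ[f/g](ρ[w/z](T)))) → 4
  (U ∪ π[w,f,e](ρ[e/h](ρ[f/g](ρ[w/z](T))))) → 7
  T → 4
  ((U ∪ π[w,f,e](ρ[e/h](ρ[f/g](ρ[w/z](T))))) ⋈[f=g] T) → 9
E2 per-node cardinality:
  T → 4
  U → 3
  T → 4
  ρ[w/z](T) → 4
  ρ[f/g](ρ[w/z](T)) → 4
  ρ[e/h](ρ[f/g](ρ[w/z](T))) → 4
  π[w,f,e](ρ[e/h](ρ[f/g](ρ[w/z](T)))) → 4
  (U ∪ π[w,f,e](ρ[e/h](ρ[f/g](ρ[w/z](T))))) → 7
  (T ⋈[g=f] (U ∪ π[w,f,e](ρ[e/h](ρ[f/g](ρ[w/z](T)))))) → 9
  π[w,f,e,g,z,h]((T ⋈[g=f] (U ∪ π[w,f,e](ρ[e/h](ρ[f/g](ρ[w/z](T))))))) → 9

E1 and E2 produce the same multiset:
w | f | e | g | z | h
p | 2 | 8 | 2 | p | 8
p | 2 | 8 | 2 | q | 8
q | 2 | 8 | 2 | p | 8
q | 2 | 8 | 2 | q | 8
q | 8 | 5 | 8 | q | 5
s | 2 | 1 | 2 | p | 8
s | 2 | 1 | 2 | q | 8
t | 4 | 8 | 4 | t | 8
t | 8 | 9 | 8 | q | 5

yes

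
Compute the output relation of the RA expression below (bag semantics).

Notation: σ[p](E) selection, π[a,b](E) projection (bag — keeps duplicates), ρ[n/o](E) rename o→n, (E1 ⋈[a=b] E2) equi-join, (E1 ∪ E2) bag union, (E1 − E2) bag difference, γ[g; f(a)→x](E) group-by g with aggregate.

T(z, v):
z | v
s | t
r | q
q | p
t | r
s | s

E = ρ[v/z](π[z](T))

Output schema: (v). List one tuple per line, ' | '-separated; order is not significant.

Stepwise |·|:
  T → 5
  π[z](T) → 5
  ρ[v/z](π[z](T)) → 5

== RESULT ==
v
q
r
s
s
t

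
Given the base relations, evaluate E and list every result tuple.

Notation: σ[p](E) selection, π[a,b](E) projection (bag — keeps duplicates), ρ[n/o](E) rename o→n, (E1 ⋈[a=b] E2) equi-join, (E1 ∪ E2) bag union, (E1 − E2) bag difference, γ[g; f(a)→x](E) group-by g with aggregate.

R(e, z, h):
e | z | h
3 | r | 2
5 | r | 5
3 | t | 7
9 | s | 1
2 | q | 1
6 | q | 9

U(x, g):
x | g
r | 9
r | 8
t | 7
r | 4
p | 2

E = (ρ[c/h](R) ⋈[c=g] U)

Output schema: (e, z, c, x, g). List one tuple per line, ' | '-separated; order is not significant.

Per-node cardinality:
  R → 6
  ρ[c/h](R) → 6
  U → 5
  (ρ[c/h](R) ⋈[c=g] U) → 3

== RESULT ==
e | z | c | x | g
3 | r | 2 | p | 2
3 | t | 7 | t | 7
6 | q | 9 | r | 9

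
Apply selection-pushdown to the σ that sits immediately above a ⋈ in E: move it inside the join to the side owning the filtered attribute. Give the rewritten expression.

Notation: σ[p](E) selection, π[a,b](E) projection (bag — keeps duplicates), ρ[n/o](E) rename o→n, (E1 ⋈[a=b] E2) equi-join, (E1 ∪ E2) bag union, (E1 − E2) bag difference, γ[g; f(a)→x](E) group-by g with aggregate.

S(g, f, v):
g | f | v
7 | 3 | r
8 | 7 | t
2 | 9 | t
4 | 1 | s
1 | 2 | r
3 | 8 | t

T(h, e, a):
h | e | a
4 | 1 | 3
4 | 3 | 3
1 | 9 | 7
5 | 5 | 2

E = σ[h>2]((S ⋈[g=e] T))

σ filters on h, owned by the right side.
E' = (S ⋈[g=e] σ[h>2](T))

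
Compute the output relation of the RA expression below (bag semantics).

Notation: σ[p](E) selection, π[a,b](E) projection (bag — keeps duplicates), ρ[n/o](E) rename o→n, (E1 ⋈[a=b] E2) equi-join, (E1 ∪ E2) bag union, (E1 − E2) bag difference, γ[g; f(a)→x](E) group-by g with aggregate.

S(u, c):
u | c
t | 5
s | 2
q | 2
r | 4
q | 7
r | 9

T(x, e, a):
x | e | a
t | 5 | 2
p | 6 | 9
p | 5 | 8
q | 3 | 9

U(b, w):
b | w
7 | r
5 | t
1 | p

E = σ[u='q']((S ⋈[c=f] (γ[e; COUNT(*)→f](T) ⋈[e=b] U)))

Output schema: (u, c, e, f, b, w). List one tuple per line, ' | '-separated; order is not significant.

Per-node cardinality:
  S → 6
  T → 4
  γ[e; COUNT(*)→f](T) → 3
  U → 3
  (γ[e; COUNT(*)→f](T) ⋈[e=b] U) → 1
  (S ⋈[c=f] (γ[e; COUNT(*)→f](T) ⋈[e=b] U)) → 2
  σ[u='q']((S ⋈[c=f] (γ[e; COUNT(*)→f](T) ⋈[e=b] U))) → 1

== RESULT ==
u | c | e | f | b | w
q | 2 | 5 | 2 | 5 | t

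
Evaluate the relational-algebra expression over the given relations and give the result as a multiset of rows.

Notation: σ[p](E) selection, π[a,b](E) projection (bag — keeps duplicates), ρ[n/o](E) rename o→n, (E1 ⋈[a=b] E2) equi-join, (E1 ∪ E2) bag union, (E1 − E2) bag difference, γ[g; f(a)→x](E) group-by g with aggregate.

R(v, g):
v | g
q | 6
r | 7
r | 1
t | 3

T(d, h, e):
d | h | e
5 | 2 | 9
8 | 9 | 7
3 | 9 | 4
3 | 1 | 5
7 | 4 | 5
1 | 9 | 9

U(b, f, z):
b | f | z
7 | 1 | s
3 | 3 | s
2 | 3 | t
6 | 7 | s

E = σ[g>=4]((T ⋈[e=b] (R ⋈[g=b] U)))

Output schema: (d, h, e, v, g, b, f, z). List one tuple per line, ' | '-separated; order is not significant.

Row counts bottom-up:
  T → 6
  R → 4
  U → 4
  (R ⋈[g=b] U) → 3
  (T ⋈[e=b] (R ⋈[g=b] U)) → 1
  σ[g>=4]((T ⋈[e=b] (R ⋈[g=b] U))) → 1

== RESULT ==
d | h | e | v | g | b | f | z
8 | 9 | 7 | r | 7 | 7 | 1 | s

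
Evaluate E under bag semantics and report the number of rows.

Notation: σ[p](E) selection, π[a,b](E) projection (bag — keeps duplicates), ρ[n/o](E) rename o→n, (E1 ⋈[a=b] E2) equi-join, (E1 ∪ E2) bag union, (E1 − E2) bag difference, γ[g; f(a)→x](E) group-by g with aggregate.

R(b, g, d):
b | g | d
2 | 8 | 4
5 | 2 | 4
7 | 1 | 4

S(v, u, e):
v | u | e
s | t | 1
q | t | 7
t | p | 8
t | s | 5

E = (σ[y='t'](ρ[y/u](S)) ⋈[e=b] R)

Per-node cardinality:
  S → 4
  ρ[y/u](S) → 4
  σ[y='t'](ρ[y/u](S)) → 2
  R → 3
  (σ[y='t'](ρ[y/u](S)) ⋈[e=b] R) → 1

|E| = 1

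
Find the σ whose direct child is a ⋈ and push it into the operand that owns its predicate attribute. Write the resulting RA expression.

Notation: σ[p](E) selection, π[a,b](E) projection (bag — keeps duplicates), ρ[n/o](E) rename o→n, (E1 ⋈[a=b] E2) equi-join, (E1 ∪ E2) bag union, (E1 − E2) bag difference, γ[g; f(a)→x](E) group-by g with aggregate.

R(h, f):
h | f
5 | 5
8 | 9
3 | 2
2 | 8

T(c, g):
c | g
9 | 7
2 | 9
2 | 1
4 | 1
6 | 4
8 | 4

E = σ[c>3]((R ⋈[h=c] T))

σ filters on c, owned by the right side.
E' = (R ⋈[h=c] σ[c>3](T))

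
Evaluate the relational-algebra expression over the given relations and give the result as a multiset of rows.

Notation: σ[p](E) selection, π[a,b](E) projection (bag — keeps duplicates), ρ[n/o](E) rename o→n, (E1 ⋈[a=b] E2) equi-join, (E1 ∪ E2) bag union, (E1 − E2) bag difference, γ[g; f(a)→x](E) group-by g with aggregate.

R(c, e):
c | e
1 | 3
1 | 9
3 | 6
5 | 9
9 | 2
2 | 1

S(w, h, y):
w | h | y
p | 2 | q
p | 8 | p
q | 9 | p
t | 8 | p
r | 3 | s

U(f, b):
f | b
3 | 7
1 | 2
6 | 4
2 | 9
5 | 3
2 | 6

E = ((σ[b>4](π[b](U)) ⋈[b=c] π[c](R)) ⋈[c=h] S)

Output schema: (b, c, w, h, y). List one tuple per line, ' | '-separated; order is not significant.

Row counts bottom-up:
  U → 6
  π[b](U) → 6
  σ[b>4](π[b](U)) → 3
  R → 6
  π[c](R) → 6
  (σ[b>4](π[b](U)) ⋈[b=c] π[c](R)) → 1
  S → 5
  ((σ[b>4](π[b](U)) ⋈[b=c] π[c](R)) ⋈[c=h] S) → 1

== RESULT ==
b | c | w | h | y
9 | 9 | q | 9 | p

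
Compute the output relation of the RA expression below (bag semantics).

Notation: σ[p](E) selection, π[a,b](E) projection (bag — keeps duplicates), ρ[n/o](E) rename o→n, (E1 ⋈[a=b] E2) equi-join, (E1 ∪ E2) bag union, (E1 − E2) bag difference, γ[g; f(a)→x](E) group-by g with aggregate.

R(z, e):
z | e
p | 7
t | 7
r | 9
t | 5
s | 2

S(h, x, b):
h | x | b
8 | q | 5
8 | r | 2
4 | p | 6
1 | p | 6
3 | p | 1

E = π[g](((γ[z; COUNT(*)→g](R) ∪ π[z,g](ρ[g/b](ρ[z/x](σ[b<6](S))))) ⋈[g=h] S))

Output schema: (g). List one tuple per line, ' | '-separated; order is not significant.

Per-node cardinality:
  R → 5
  γ[z; COUNT(*)→g](R) → 4
  S → 5
  σ[b<6](S) → 3
  ρ[z/x](σ[b<6](S)) → 3
  ρ[g/b](ρ[z/x](σ[b<6](S))) → 3
  π[z,g](ρ[g/b](ρ[z/x](σ[b<6](S)))) → 3
  (γ[z; COUNT(*)→g](R) ∪ π[z,g](ρ[g/b](ρ[z/x](σ[b<6](S))))) → 7
  S → 5
  ((γ[z; COUNT(*)→g](R) ∪ π[z,g](ρ[g/b](ρ[z/x](σ[b<6](S))))) ⋈[g=h] S) → 4
  π[g](((γ[z; COUNT(*)→g](R) ∪ π[z,g](ρ[g/b](ρ[z/x](σ[b<6](S))))) ⋈[g=h] S)) → 4

== RESULT ==
g
1
1
1
1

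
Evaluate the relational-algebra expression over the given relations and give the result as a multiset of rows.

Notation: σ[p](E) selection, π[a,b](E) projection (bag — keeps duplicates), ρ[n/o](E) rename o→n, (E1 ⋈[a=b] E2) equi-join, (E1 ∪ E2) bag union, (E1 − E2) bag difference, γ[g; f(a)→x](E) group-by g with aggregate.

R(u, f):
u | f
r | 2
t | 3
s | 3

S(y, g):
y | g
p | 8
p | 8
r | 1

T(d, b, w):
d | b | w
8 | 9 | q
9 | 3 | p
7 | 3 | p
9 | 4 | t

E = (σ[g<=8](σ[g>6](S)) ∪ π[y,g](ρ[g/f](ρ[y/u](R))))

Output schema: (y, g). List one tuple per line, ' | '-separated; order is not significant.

Per-node cardinality:
  S → 3
  σ[g>6](S) → 2
  σ[g<=8](σ[g>6](S)) → 2
  R → 3
  ρ[y/u](R) → 3
  ρ[g/f](ρ[y/u](R)) → 3
  π[y,g](ρ[g/f](ρ[y/u](R))) → 3
  (σ[g<=8](σ[g>6](S)) ∪ π[y,g](ρ[g/f](ρ[y/u](R)))) → 5

== RESULT ==
y | g
p | 8
p | 8
r | 2
s | 3
t | 3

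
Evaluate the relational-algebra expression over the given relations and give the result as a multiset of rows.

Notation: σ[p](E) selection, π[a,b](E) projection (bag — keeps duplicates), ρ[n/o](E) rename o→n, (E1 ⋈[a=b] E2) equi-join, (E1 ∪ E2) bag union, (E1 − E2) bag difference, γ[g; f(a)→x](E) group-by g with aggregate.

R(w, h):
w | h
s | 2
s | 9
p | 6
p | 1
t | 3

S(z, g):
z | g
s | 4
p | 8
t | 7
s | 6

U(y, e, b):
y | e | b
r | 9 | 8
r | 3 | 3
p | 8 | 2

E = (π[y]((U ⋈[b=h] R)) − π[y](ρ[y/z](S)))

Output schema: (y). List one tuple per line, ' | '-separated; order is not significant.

Stepwise |·|:
  U → 3
  R → 5
  (U ⋈[b=h] R) → 2
  π[y]((U ⋈[b=h] R)) → 2
  S → 4
  ρ[y/z](S) → 4
  π[y](ρ[y/z](S)) → 4
  (π[y]((U ⋈[b=h] R)) − π[y](ρ[y/z](S))) → 1

== RESULT ==
y
r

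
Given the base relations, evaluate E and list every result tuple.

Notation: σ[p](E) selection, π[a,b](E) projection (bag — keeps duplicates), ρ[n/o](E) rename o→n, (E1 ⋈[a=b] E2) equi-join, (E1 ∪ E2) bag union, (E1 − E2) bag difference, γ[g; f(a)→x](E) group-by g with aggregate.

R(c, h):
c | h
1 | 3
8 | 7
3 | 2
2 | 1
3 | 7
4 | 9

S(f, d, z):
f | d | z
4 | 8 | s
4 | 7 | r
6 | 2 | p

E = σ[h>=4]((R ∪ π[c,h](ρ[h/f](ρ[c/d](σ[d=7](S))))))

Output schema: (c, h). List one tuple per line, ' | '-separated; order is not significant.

Row counts bottom-up:
  R → 6
  S → 3
  σ[d=7](S) → 1
  ρ[c/d](σ[d=7](S)) → 1
  ρ[h/f](ρ[c/d](σ[d=7](S))) → 1
  π[c,h](ρ[h/f](ρ[c/d](σ[d=7](S)))) → 1
  (R ∪ π[c,h](ρ[h/f](ρ[c/d](σ[d=7](S))))) → 7
  σ[h>=4]((R ∪ π[c,h](ρ[h/f](ρ[c/d](σ[d=7](S)))))) → 4

== RESULT ==
c | h
3 | 7
4 | 9
7 | 4
8 | 7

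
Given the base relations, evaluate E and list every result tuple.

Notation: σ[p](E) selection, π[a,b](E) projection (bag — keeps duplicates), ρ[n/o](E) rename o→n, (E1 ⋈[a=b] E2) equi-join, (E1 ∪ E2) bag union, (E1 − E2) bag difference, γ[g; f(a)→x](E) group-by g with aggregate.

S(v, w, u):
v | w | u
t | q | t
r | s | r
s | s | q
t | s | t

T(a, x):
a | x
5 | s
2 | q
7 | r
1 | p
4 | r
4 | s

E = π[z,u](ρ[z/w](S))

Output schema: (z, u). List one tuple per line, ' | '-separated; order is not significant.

Row counts bottom-up:
  S → 4
  ρ[z/w](S) → 4
  π[z,u](ρ[z/w](S)) → 4

== RESULT ==
z | u
q | t
s | q
s | r
s | t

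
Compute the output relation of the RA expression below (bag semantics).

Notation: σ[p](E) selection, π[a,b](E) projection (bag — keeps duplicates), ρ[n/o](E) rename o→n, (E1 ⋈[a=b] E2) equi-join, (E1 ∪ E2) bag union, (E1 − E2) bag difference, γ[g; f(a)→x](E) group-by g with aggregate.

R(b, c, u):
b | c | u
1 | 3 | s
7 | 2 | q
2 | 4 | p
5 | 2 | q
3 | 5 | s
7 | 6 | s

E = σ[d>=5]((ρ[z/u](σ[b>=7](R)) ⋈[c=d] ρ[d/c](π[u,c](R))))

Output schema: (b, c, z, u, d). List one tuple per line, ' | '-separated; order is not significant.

Subexpression sizes:
  R → 6
  σ[b>=7](R) → 2
  ρ[z/u](σ[b>=7](R)) → 2
  R → 6
  π[u,c](R) → 6
  ρ[d/c](π[u,c](R)) → 6
  (ρ[z/u](σ[b>=7](R)) ⋈[c=d] ρ[d/c](π[u,c](R))) → 3
  σ[d>=5]((ρ[z/u](σ[b>=7](R)) ⋈[c=d] ρ[d/c](π[u,c](R)))) → 1

== RESULT ==
b | c | z | u | d
7 | 6 | s | s | 6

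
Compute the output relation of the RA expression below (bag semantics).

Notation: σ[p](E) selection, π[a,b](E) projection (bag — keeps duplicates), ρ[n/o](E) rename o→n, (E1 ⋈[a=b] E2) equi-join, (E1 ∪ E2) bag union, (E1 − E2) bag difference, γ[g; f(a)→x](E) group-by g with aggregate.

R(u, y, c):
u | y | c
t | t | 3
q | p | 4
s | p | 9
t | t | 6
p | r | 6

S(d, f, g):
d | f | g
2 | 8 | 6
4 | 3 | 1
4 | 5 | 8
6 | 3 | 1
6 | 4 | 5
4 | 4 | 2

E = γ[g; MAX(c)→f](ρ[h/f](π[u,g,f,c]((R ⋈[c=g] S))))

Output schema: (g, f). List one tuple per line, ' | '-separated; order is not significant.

Row counts bottom-up:
  R → 5
  S → 6
  (R ⋈[c=g] S) → 2
  π[u,g,f,c]((R ⋈[c=g] S)) → 2
  ρ[h/f](π[u,g,f,c]((R ⋈[c=g] S))) → 2
  γ[g; MAX(c)→f](ρ[h/f](π[u,g,f,c]((R ⋈[c=g] S)))) → 1

== RESULT ==
g | f
6 | 6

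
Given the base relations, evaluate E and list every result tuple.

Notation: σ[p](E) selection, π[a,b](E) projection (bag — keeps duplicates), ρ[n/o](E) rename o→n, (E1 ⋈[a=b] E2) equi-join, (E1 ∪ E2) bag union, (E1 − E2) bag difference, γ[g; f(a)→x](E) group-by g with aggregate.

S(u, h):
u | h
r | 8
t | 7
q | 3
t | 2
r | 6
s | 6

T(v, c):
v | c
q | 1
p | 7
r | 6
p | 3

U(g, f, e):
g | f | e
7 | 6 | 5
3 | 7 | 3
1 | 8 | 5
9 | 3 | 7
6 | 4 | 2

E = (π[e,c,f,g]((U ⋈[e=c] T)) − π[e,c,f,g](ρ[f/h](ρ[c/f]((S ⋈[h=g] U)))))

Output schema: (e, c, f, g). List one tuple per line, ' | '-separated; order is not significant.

Per-node cardinality:
  U → 5
  T → 4
  (U ⋈[e=c] T) → 2
  π[e,c,f,g]((U ⋈[e=c] T)) → 2
  S → 6
  U → 5
  (S ⋈[h=g] U) → 4
  ρ[c/f]((S ⋈[h=g] U)) → 4
  ρ[f/h](ρ[c/f]((S ⋈[h=g] U))) → 4
  π[e,c,f,g](ρ[f/h](ρ[c/f]((S ⋈[h=g] U)))) → 4
  (π[e,c,f,g]((U ⋈[e=c] T)) − π[e,c,f,g](ρ[f/h](ρ[c/f]((S ⋈[h=g] U))))) → 2

== RESULT ==
e | c | f | g
3 | 3 | 7 | 3
7 | 7 | 3 | 9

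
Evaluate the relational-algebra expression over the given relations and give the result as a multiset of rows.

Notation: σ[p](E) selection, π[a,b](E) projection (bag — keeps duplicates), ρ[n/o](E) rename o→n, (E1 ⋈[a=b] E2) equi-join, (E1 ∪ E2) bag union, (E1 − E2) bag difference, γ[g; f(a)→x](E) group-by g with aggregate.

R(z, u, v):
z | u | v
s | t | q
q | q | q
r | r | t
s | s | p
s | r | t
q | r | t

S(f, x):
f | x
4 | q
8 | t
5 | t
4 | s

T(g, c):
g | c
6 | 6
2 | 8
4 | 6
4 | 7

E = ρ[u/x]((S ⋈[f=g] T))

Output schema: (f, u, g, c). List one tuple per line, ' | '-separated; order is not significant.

Row counts bottom-up:
  S → 4
  T → 4
  (S ⋈[f=g] T) → 4
  ρ[u/x]((S ⋈[f=g] T)) → 4

== RESULT ==
f | u | g | c
4 | q | 4 | 6
4 | q | 4 | 7
4 | s | 4 | 6
4 | s | 4 | 7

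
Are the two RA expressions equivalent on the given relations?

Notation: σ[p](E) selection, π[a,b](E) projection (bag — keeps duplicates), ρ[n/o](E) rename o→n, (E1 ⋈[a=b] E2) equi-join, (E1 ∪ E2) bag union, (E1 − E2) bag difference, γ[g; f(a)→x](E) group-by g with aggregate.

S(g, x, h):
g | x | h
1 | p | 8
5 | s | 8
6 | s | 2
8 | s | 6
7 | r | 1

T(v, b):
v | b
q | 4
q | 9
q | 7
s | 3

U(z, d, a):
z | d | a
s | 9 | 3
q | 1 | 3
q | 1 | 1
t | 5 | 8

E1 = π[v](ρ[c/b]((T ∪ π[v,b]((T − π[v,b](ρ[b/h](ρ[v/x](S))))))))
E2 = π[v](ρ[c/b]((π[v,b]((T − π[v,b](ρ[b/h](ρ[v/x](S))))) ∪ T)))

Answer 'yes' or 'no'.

E1 row counts bottom-up:
  T → 4
  T → 4
  S → 5
  ρ[v/x](S) → 5
  ρ[b/h](ρ[v/x](S)) → 5
  π[v,b](ρ[b/h](ρ[v/x](S))) → 5
  (T − π[v,b](ρ[b/h](ρ[v/x](S)))) → 4
  π[v,b]((T − π[v,b](ρ[b/h](ρ[v/x](S))))) → 4
  (T ∪ π[v,b]((T − π[v,b](ρ[b/h](ρ[v/x](S)))))) → 8
  ρ[c/b]((T ∪ π[v,b]((T − π[v,b](ρ[b/h](ρ[v/x](S))))))) → 8
  π[v](ρ[c/b]((T ∪ π[v,b]((T − π[v,b](ρ[b/h](ρ[v/x](S)))))))) → 8
E2 row counts bottom-up:
  T → 4
  S → 5
  ρ[v/x](S) → 5
  ρ[b/h](ρ[v/x](S)) → 5
  π[v,b](ρ[b/h](ρ[v/x](S))) → 5
  (T − π[v,b](ρ[b/h](ρ[v/x](S)))) → 4
  π[v,b]((T − π[v,b](ρ[b/h](ρ[v/x](S))))) → 4
  T → 4
  (π[v,b]((T − π[v,b](ρ[b/h](ρ[v/x](S))))) ∪ T) → 8
  ρ[c/b]((π[v,b]((T − π[v,b](ρ[b/h](ρ[v/x](S))))) ∪ T)) → 8
  π[v](ρ[c/b]((π[v,b]((T − π[v,b](ρ[b/h](ρ[v/x](S))))) ∪ T))) → 8

E1 and E2 produce the same multiset:
v
q
q
q
q
q
q
s
s

yes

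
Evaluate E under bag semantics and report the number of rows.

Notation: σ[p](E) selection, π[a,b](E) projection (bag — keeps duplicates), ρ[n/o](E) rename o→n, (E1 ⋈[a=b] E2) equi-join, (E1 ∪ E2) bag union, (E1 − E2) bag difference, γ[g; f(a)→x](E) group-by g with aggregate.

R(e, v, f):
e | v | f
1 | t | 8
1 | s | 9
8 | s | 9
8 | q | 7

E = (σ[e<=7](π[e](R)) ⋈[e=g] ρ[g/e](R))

Row counts bottom-up:
  R → 4
  π[e](R) → 4
  σ[e<=7](π[e](R)) → 2
  R → 4
  ρ[g/e](R) → 4
  (σ[e<=7](π[e](R)) ⋈[e=g] ρ[g/e](R)) → 4

|E| = 4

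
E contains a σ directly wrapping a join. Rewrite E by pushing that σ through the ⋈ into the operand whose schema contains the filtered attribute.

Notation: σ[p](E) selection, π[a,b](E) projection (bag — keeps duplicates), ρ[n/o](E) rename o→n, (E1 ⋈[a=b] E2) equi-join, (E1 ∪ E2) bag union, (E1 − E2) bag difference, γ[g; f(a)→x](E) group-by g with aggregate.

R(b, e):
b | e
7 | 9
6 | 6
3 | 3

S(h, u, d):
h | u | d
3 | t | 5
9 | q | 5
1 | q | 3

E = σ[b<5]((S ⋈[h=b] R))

σ filters on b, owned by the right side.
E' = (S ⋈[h=b] σ[b<5](R))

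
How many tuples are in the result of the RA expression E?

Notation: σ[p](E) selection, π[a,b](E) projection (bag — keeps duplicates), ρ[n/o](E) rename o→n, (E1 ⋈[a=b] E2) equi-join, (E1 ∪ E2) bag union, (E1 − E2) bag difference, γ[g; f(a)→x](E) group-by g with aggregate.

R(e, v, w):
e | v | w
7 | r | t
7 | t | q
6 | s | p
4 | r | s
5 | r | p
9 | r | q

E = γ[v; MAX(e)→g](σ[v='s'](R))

Stepwise |·|:
  R → 6
  σ[v='s'](R) → 1
  γ[v; MAX(e)→g](σ[v='s'](R)) → 1

|E| = 1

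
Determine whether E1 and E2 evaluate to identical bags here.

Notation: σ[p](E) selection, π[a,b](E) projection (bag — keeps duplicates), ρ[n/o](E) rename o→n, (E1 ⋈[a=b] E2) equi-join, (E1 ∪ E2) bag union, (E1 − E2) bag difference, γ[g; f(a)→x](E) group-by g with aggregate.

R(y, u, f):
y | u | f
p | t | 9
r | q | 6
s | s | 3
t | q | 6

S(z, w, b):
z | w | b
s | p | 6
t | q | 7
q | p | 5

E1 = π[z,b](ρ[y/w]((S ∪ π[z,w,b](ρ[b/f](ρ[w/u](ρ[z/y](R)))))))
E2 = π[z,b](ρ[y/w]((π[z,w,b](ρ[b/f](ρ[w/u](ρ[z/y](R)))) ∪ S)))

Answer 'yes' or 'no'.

E1 row counts bottom-up:
  S → 3
  R → 4
  ρ[z/y](R) → 4
  ρ[w/u](ρ[z/y](R)) → 4
  ρ[b/f](ρ[w/u](ρ[z/y](R))) → 4
  π[z,w,b](ρ[b/f](ρ[w/u](ρ[z/y](R)))) → 4
  (S ∪ π[z,w,b](ρ[b/f](ρ[w/u](ρ[z/y](R))))) → 7
  ρ[y/w]((S ∪ π[z,w,b](ρ[b/f](ρ[w/u](ρ[z/y](R)))))) → 7
  π[z,b](ρ[y/w]((S ∪ π[z,w,b](ρ[b/f](ρ[w/u](ρ[z/y](R))))))) → 7
E2 row counts bottom-up:
  R → 4
  ρ[z/y](R) → 4
  ρ[w/u](ρ[z/y](R)) → 4
  ρ[b/f](ρ[w/u](ρ[z/y](R))) → 4
  π[z,w,b](ρ[b/f](ρ[w/u](ρ[z/y](R)))) → 4
  S → 3
  (π[z,w,b](ρ[b/f](ρ[w/u](ρ[z/y](R)))) ∪ S) → 7
  ρ[y/w]((π[z,w,b](ρ[b/f](ρ[w/u](ρ[z/y](R)))) ∪ S)) → 7
  π[z,b](ρ[y/w]((π[z,w,b](ρ[b/f](ρ[w/u](ρ[z/y](R)))) ∪ S))) → 7

E1 and E2 produce the same multiset:
z | b
p | 9
q | 5
r | 6
s | 3
s | 6
t | 6
t | 7

yes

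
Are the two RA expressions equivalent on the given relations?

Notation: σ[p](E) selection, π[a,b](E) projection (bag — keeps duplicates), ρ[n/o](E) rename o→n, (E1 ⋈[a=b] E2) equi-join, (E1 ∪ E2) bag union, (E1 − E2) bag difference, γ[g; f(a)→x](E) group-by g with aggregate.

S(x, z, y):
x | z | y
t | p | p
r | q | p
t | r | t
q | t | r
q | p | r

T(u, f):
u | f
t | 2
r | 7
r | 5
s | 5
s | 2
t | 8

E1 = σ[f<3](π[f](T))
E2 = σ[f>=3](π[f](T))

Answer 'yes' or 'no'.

E1 stepwise |·|:
  T → 6
  π[f](T) → 6
  σ[f<3](π[f](T)) → 2
E2 stepwise |·|:
  T → 6
  π[f](T) → 6
  σ[f>=3](π[f](T)) → 4

E1 result:
f
2
2
E2 result:
f
5
5
7
8
Witness: (7,) appears 0× in E1 but 1× in E2.

no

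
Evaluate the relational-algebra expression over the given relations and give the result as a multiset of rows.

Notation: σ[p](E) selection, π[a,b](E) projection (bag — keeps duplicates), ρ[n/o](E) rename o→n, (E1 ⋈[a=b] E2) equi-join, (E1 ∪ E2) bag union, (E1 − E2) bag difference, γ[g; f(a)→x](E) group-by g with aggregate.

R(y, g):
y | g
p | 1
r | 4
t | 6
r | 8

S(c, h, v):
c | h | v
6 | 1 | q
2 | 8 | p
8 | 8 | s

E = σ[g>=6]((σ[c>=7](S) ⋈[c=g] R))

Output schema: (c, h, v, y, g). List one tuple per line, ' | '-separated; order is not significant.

Per-node cardinality:
  S → 3
  σ[c>=7](S) → 1
  R → 4
  (σ[c>=7](S) ⋈[c=g] R) → 1
  σ[g>=6]((σ[c>=7](S) ⋈[c=g] R)) → 1

== RESULT ==
c | h | v | y | g
8 | 8 | s | r | 8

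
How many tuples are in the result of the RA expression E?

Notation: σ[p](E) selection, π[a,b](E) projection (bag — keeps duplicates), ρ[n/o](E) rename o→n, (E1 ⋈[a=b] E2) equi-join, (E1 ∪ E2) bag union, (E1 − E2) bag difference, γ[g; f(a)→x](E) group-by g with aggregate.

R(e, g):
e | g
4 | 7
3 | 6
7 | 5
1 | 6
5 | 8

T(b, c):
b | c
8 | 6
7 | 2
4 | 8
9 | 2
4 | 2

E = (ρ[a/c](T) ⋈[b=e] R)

Per-node cardinality:
  T → 5
  ρ[a/c](T) → 5
  R → 5
  (ρ[a/c](T) ⋈[b=e] R) → 3

|E| = 3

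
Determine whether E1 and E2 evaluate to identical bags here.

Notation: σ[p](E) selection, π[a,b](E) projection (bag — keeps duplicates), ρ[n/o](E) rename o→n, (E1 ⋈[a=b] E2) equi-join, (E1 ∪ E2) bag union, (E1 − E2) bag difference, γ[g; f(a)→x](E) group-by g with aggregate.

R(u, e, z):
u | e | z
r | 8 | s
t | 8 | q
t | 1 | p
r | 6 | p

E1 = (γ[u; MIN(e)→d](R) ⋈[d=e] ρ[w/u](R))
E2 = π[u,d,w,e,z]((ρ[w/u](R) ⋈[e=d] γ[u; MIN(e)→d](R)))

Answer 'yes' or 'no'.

E1 subexpression sizes:
  R → 4
  γ[u; MIN(e)→d](R) → 2
  R → 4
  ρ[w/u](R) → 4
  (γ[u; MIN(e)→d](R) ⋈[d=e] ρ[w/u](R)) → 2
E2 subexpression sizes:
  R → 4
  ρ[w/u](R) → 4
  R → 4
  γ[u; MIN(e)→d](R) → 2
  (ρ[w/u](R) ⋈[e=d] γ[u; MIN(e)→d](R)) → 2
  π[u,d,w,e,z]((ρ[w/u](R) ⋈[e=d] γ[u; MIN(e)→d](R))) → 2

E1 and E2 produce the same multiset:
u | d | w | e | z
r | 6 | r | 6 | p
t | 1 | t | 1 | p

yes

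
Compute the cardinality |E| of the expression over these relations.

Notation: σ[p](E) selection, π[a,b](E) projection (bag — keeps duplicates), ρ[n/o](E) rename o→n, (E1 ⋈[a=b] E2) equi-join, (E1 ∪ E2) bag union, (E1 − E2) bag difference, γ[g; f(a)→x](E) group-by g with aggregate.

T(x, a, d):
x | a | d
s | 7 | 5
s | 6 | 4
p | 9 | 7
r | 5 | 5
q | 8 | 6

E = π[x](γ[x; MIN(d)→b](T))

Stepwise |·|:
  T → 5
  γ[x; MIN(d)→b](T) → 4
  π[x](γ[x; MIN(d)→b](T)) → 4

|E| = 4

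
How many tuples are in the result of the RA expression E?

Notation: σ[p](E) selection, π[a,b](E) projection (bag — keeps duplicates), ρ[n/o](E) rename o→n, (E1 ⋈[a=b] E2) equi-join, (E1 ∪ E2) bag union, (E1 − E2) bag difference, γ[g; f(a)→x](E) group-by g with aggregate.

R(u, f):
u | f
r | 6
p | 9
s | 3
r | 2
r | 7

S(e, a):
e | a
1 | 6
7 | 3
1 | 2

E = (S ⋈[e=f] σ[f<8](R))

Row counts bottom-up:
  S → 3
  R → 5
  σ[f<8](R) → 4
  (S ⋈[e=f] σ[f<8](R)) → 1

|E| = 1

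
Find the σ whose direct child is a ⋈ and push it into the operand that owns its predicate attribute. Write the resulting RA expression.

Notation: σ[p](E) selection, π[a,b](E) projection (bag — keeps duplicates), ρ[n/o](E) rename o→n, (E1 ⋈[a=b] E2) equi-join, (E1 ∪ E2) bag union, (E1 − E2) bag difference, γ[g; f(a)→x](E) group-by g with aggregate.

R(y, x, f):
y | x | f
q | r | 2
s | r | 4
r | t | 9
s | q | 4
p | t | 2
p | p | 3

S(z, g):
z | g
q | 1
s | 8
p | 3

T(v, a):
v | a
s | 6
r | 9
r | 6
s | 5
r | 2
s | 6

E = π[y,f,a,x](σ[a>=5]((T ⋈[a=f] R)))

σ filters on a, owned by the left side.
E' = π[y,f,a,x]((σ[a>=5](T) ⋈[a=f] R))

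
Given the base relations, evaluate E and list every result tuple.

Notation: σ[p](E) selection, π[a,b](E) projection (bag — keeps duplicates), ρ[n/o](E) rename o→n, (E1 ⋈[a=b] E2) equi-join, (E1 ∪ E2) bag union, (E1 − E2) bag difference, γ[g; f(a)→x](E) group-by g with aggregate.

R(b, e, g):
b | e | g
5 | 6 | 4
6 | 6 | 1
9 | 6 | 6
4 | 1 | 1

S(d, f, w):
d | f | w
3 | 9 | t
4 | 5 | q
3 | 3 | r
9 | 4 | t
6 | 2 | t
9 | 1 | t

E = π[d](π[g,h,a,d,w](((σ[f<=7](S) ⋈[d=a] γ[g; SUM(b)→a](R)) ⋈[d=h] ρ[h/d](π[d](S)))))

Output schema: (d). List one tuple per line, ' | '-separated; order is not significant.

Row counts bottom-up:
  S → 6
  σ[f<=7](S) → 5
  R → 4
  γ[g; SUM(b)→a](R) → 3
  (σ[f<=7](S) ⋈[d=a] γ[g; SUM(b)→a](R)) → 2
  S → 6
  π[d](S) → 6
  ρ[h/d](π[d](S)) → 6
  ((σ[f<=7](S) ⋈[d=a] γ[g; SUM(b)→a](R)) ⋈[d=h] ρ[h/d](π[d](S))) → 4
  π[g,h,a,d,w](((σ[f<=7](S) ⋈[d=a] γ[g; SUM(b)→a](R)) ⋈[d=h] ρ[h/d](π[d](S)))) → 4
  π[d](π[g,h,a,d,w](((σ[f<=7](S) ⋈[d=a] γ[g; SUM(b)→a](R)) ⋈[d=h] ρ[h/d](π[d](S))))) → 4

== RESULT ==
d
9
9
9
9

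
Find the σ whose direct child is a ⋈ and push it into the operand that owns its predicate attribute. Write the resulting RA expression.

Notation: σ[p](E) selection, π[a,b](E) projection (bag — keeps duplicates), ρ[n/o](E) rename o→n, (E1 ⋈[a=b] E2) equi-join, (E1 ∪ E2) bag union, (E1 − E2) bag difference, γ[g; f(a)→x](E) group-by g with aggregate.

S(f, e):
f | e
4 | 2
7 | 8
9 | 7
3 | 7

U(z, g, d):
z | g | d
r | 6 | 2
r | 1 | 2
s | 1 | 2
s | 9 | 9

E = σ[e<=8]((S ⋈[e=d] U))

σ filters on e, owned by the left side.
E' = (σ[e<=8](S) ⋈[e=d] U)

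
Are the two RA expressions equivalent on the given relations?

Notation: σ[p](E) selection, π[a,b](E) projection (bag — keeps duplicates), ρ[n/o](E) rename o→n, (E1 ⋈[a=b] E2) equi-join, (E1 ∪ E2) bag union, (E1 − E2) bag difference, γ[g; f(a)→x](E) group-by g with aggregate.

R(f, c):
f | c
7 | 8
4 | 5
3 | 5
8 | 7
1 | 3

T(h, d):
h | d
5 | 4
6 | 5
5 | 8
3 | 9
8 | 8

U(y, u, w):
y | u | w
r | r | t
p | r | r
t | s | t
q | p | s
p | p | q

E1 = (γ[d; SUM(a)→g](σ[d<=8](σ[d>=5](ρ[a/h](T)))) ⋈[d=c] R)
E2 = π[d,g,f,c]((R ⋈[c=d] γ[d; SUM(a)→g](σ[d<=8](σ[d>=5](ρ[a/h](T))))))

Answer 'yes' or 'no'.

E1 row counts bottom-up:
  T → 5
  ρ[a/h](T) → 5
  σ[d>=5](ρ[a/h](T)) → 4
  σ[d<=8](σ[d>=5](ρ[a/h](T))) → 3
  γ[d; SUM(a)→g](σ[d<=8](σ[d>=5](ρ[a/h](T)))) → 2
  R → 5
  (γ[d; SUM(a)→g](σ[d<=8](σ[d>=5](ρ[a/h](T)))) ⋈[d=c] R) → 3
E2 row counts bottom-up:
  R → 5
  T → 5
  ρ[a/h](T) → 5
  σ[d>=5](ρ[a/h](T)) → 4
  σ[d<=8](σ[d>=5](ρ[a/h](T))) → 3
  γ[d; SUM(a)→g](σ[d<=8](σ[d>=5](ρ[a/h](T)))) → 2
  (R ⋈[c=d] γ[d; SUM(a)→g](σ[d<=8](σ[d>=5](ρ[a/h](T))))) → 3
  π[d,g,f,c]((R ⋈[c=d] γ[d; SUM(a)→g](σ[d<=8](σ[d>=5](ρ[a/h](T)))))) → 3

E1 and E2 produce the same multiset:
d | g | f | c
5 | 6 | 3 | 5
5 | 6 | 4 | 5
8 | 13 | 7 | 8

yes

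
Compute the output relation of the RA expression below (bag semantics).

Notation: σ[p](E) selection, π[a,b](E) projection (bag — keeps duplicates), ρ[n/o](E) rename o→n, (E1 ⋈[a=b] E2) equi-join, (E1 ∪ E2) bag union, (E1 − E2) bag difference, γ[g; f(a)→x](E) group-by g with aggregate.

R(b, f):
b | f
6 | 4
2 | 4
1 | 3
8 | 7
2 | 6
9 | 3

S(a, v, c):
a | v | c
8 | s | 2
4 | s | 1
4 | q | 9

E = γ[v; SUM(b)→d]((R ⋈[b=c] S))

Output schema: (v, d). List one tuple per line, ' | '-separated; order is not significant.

Row counts bottom-up:
  R → 6
  S → 3
  (R ⋈[b=c] S) → 4
  γ[v; SUM(b)→d]((R ⋈[b=c] S)) → 2

== RESULT ==
v | d
q | 9
s | 5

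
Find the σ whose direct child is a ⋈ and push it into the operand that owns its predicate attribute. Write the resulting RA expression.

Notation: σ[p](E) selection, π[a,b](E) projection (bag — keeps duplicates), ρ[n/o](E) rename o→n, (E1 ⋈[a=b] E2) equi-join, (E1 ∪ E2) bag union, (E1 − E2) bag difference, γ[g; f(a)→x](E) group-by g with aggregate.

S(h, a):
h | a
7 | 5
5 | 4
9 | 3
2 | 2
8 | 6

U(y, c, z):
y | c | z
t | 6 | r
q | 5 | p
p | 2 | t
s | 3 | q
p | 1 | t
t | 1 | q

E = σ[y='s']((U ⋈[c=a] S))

σ filters on y, owned by the left side.
E' = (σ[y='s'](U) ⋈[c=a] S)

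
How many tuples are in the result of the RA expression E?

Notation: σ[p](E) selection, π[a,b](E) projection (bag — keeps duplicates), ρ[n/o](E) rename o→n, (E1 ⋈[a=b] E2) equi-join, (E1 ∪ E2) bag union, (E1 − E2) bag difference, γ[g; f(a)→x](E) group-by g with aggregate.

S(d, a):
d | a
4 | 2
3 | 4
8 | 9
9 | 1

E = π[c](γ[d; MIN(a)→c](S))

Stepwise |·|:
  S → 4
  γ[d; MIN(a)→c](S) → 4
  π[c](γ[d; MIN(a)→c](S)) → 4

|E| = 4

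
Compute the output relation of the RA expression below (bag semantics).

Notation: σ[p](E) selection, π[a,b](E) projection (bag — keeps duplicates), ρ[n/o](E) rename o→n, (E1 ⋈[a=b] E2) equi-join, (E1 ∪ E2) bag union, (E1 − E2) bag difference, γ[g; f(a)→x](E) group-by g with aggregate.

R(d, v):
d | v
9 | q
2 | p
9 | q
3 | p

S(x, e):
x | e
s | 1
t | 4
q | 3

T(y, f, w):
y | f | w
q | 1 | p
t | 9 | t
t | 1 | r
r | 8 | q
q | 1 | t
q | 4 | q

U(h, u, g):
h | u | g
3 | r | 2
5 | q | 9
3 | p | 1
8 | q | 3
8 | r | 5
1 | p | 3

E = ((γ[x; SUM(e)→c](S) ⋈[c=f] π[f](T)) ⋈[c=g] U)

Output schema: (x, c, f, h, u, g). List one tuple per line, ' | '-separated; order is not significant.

Per-node cardinality:
  S → 3
  γ[x; SUM(e)→c](S) → 3
  T → 6
  π[f](T) → 6
  (γ[x; SUM(e)→c](S) ⋈[c=f] π[f](T)) → 4
  U → 6
  ((γ[x; SUM(e)→c](S) ⋈[c=f] π[f](T)) ⋈[c=g] U) → 3

== RESULT ==
x | c | f | h | u | g
s | 1 | 1 | 3 | p | 1
s | 1 | 1 | 3 | p | 1
s | 1 | 1 | 3 | p | 1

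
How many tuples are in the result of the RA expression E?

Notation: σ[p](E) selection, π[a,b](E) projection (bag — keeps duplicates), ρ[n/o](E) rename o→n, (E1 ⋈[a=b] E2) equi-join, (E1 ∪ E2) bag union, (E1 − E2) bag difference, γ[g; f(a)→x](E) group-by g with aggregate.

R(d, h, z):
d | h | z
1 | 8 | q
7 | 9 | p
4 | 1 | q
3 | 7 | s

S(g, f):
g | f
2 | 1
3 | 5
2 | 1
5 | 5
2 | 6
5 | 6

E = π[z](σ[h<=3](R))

Stepwise |·|:
  R → 4
  σ[h<=3](R) → 1
  π[z](σ[h<=3](R)) → 1

|E| = 1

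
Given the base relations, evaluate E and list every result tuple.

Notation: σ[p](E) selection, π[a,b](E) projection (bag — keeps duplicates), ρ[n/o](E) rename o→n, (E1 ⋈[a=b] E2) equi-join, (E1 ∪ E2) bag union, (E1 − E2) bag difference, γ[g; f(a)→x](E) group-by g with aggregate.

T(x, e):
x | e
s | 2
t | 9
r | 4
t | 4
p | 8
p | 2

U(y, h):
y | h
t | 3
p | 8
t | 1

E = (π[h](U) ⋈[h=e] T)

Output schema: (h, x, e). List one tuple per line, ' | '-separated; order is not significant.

Stepwise |·|:
  U → 3
  π[h](U) → 3
  T → 6
  (π[h](U) ⋈[h=e] T) → 1

== RESULT ==
h | x | e
8 | p | 8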